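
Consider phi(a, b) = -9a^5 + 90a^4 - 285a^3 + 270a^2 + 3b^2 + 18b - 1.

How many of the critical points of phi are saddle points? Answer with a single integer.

2

phi separates as a function of a plus a function of b, so ∇phi=0 decouples.
∂phi/∂a = -45a(a - 4)(a - 3)(a - 1) = 0 at a ∈ {0, 1, 3, 4}; ∂phi/∂b = 6(b + 3) = 0 at b ∈ {-3}.
The Hessian is diagonal: diag(phi_aa, phi_bb). Second derivatives: phi_aa(0)=540, phi_aa(1)=-270, phi_aa(3)=270, phi_aa(4)=-540; phi_bb(-3)=6.
Saddle points occur where the two diagonal entries have opposite signs: (1, -3), (4, -3). Count: 2.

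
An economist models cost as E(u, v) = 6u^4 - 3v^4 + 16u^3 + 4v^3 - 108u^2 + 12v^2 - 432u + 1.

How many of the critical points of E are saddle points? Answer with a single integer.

E separates as a function of u plus a function of v, so ∇E=0 decouples.
∂E/∂u = 24(u - 3)(u + 2)(u + 3) = 0 at u ∈ {-3, -2, 3}; ∂E/∂v = -12v(v - 2)(v + 1) = 0 at v ∈ {-1, 0, 2}.
The Hessian is diagonal: diag(E_uu, E_vv). Second derivatives: E_uu(-3)=144, E_uu(-2)=-120, E_uu(3)=720; E_vv(-1)=-36, E_vv(0)=24, E_vv(2)=-72.
Saddle points occur where the two diagonal entries have opposite signs: (-3, -1), (-3, 2), (-2, 0), (3, -1), (3, 2). Count: 5.

5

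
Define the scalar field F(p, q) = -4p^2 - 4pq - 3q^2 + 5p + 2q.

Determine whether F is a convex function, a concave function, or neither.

concave

F is quadratic, so its Hessian is the constant matrix H = [[-8, -4], [-4, -6]].
det(H) = 32, tr(H) = -14.
det(H) > 0 and tr(H) < 0, so H is negative definite everywhere: concave.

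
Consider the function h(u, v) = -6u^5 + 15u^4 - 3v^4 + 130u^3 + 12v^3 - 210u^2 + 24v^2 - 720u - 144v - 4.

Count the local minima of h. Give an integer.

2

h separates as a function of u plus a function of v, so ∇h=0 decouples.
∂h/∂u = -30(u - 4)(u - 2)(u + 1)(u + 3) = 0 at u ∈ {-3, -1, 2, 4}; ∂h/∂v = -12(v - 3)(v - 2)(v + 2) = 0 at v ∈ {-2, 2, 3}.
The Hessian is diagonal: diag(h_uu, h_vv). Second derivatives: h_uu(-3)=2100, h_uu(-1)=-900, h_uu(2)=900, h_uu(4)=-2100; h_vv(-2)=-240, h_vv(2)=48, h_vv(3)=-60.
Local minima occur where both diagonal entries positive: (-3, 2), (2, 2). Count: 2.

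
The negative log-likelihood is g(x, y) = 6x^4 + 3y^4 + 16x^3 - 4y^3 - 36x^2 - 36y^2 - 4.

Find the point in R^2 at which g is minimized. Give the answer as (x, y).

g(x,y) separates as P(x) + Q(y) − 4, so its minimum is min P + min Q − 4.
P'(x) = 24x(x - 1)(x + 3) vanishes at x ∈ {-3, 0, 1}; Q'(y) = 12y(y - 3)(y + 2) vanishes at y ∈ {-2, 0, 3}.
Local minima of P (where P''>0): P(-3)=-270, P(1)=-14. Local minima of Q: Q(-2)=-64, Q(3)=-189.
So the global minimum of g is P(-3) + Q(3) − 4 = -270 − 189 − 4 = -463, attained at (-3, 3).

(-3, 3)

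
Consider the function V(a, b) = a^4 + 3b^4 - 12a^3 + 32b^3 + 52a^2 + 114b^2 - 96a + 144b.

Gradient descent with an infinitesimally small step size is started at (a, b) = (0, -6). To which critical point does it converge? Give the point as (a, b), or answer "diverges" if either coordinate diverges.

(2, -4)

V is separable, so gradient descent decouples: a follows -∂V/∂a, b follows -∂V/∂b.
∂V/∂a = 4(a - 4)(a - 3)(a - 2); at a=0 this is -96, so a increases.
∂V/∂b = 12(b + 1)(b + 3)(b + 4); at b=-6 this is -360, so b increases.
a converges to its nearest critical value 2 (a local min of the a-part); b converges to -4. The iterate converges to (2, -4).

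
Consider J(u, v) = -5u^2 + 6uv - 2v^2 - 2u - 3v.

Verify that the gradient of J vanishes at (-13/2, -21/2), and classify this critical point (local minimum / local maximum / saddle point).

local maximum

∇J = (-10u + 6v - 2, 6u - 4v - 3); substituting (-13/2, -21/2) gives ∇J = (0, 0), so (-13/2, -21/2) is indeed a critical point.
The Hessian of J is constant: H = [[-10, 6], [6, -4]].
det(H) = (-10)·(-4) − 6² = 4.
det(H) > 0 and tr(H) = -14 < 0, so H is negative definite and the point is a local maximum.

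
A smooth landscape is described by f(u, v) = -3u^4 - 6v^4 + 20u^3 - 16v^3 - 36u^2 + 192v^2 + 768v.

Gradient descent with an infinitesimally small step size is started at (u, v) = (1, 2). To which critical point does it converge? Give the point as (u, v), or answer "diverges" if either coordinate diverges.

(2, -2)

f is separable, so gradient descent decouples: u follows -∂f/∂u, v follows -∂f/∂v.
∂f/∂u = -12u(u - 3)(u - 2); at u=1 this is -24, so u increases.
∂f/∂v = -24(v - 4)(v + 2)(v + 4); at v=2 this is 1152, so v decreases.
u converges to its nearest critical value 2 (a local min of the u-part); v converges to -2. The iterate converges to (2, -2).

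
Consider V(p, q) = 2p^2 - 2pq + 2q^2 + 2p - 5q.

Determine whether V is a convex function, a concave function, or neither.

V is quadratic, so its Hessian is the constant matrix H = [[4, -2], [-2, 4]].
det(H) = 12, tr(H) = 8.
det(H) > 0 and tr(H) > 0, so H is positive definite everywhere: convex.

convex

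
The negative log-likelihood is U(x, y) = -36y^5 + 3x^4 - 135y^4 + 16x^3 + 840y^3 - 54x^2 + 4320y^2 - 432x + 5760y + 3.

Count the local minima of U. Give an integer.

4

U separates as a function of x plus a function of y, so ∇U=0 decouples.
∂U/∂x = 12(x - 3)(x + 3)(x + 4) = 0 at x ∈ {-4, -3, 3}; ∂U/∂y = -180(y - 4)(y + 1)(y + 2)(y + 4) = 0 at y ∈ {-4, -2, -1, 4}.
The Hessian is diagonal: diag(U_xx, U_yy). Second derivatives: U_xx(-4)=84, U_xx(-3)=-72, U_xx(3)=504; U_yy(-4)=8640, U_yy(-2)=-2160, U_yy(-1)=2700, U_yy(4)=-43200.
Local minima occur where both diagonal entries positive: (-4, -4), (-4, -1), (3, -4), (3, -1). Count: 4.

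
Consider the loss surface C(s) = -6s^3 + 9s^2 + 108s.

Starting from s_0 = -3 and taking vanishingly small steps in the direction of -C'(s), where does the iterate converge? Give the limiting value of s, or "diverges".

C'(s) = -18(s - 3)(s + 2), so C'(-3) = -108.
Gradient descent moves in the -C' direction, i.e. s is increasing.
The nearest critical point in that direction is s = -2, where C'' = 90 > 0 (a local minimum). The iterate converges there.

-2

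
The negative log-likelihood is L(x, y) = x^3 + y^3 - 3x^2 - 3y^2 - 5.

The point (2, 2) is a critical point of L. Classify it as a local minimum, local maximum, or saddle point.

The mixed partial ∂²L/∂x∂y is 0, so the Hessian at any point is diag(L_xx, L_yy) = diag(6(x - 1), 6(y - 1)).
At (2, 2): H = diag(6, 6).
Both eigenvalues are positive, so H is positive definite: a local minimum.

local minimum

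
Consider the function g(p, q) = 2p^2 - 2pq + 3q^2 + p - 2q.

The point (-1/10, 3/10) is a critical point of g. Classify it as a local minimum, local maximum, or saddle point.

local minimum

The Hessian of g is constant: H = [[4, -2], [-2, 6]].
det(H) = 4·6 − (-2)² = 20.
det(H) > 0 and tr(H) = 10 > 0, so H is positive definite and the point is a local minimum.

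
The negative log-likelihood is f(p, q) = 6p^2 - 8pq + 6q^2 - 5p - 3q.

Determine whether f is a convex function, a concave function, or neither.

f is quadratic, so its Hessian is the constant matrix H = [[12, -8], [-8, 12]].
det(H) = 80, tr(H) = 24.
det(H) > 0 and tr(H) > 0, so H is positive definite everywhere: convex.

convex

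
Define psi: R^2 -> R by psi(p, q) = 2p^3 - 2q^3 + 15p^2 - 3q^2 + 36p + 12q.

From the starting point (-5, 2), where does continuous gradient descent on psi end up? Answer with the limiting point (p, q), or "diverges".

psi is separable, so gradient descent decouples: p follows -∂psi/∂p, q follows -∂psi/∂q.
∂psi/∂p = 6(p + 2)(p + 3); at p=-5 this is 36, so p decreases.
∂psi/∂q = -6(q - 1)(q + 2); at q=2 this is -24, so q increases.
The p-coordinate has no critical point in that direction and runs off to infinity.

diverges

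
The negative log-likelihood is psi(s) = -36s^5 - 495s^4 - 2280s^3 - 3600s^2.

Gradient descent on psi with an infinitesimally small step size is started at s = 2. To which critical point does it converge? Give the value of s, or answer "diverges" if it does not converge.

psi'(s) = -180s(s + 2)(s + 4)(s + 5), so psi'(2) = -60480.
Gradient descent moves in the -psi' direction, i.e. s is increasing.
There is no critical point above s=2, and psi' keeps the same sign, so the iterate runs off to +∞.

diverges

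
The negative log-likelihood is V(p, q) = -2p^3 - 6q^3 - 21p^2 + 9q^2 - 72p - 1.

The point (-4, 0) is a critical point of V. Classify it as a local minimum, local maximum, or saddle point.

The mixed partial ∂²V/∂p∂q is 0, so the Hessian at any point is diag(V_pp, V_qq) = diag(-6(2p + 7), 18(-2q + 1)).
At (-4, 0): H = diag(6, 18).
Both eigenvalues are positive, so H is positive definite: a local minimum.

local minimum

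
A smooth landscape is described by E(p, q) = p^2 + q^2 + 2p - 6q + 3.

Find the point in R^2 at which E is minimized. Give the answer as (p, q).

(-1, 3)

E(p,q) separates as A(p) + B(q) + 3, so its minimum is min A + min B + 3.
A'(p) = 2p + 2 vanishes at p ∈ {-1}; B'(q) = 2q - 6 vanishes at q ∈ {3}.
Local minima of A (where A''>0): A(-1)=-1. Local minima of B: B(3)=-9.
So the global minimum of E is A(-1) + B(3) + 3 = -1 − 9 + 3 = -7, attained at (-1, 3).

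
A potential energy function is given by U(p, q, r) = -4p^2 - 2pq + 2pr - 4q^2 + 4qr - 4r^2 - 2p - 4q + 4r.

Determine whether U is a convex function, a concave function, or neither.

U is quadratic, so its Hessian is the constant matrix H = [[-8, -2, 2], [-2, -8, 4], [2, 4, -8]].
Leading principal minors: -8, 60, -352.
Signs alternate −, +, − ⇒ H ≺ 0 ⇒ concave.

concave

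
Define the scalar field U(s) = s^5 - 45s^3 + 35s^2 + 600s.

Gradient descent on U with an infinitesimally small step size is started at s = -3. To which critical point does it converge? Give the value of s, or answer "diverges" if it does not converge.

U'(s) = 5(s - 4)(s - 3)(s + 2)(s + 5), so U'(-3) = -420.
Gradient descent moves in the -U' direction, i.e. s is increasing.
The nearest critical point in that direction is s = -2, where U'' = 450 > 0 (a local minimum). The iterate converges there.

-2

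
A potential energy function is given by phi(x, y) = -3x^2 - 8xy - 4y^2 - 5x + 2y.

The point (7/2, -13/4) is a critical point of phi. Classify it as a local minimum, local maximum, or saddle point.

saddle point

The Hessian of phi is constant: H = [[-6, -8], [-8, -8]].
det(H) = (-6)·(-8) − (-8)² = -16.
Since det(H) < 0, H is indefinite and the critical point is a saddle point.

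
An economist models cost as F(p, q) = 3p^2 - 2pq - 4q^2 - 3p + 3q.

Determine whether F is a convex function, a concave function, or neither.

neither

F is quadratic, so its Hessian is the constant matrix H = [[6, -2], [-2, -8]].
det(H) = -52, tr(H) = -2.
det(H) < 0, so H is indefinite: neither convex nor concave.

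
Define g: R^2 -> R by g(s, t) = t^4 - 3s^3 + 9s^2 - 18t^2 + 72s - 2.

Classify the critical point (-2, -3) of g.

The mixed partial ∂²g/∂s∂t is 0, so the Hessian at any point is diag(g_ss, g_tt) = diag(18(-s + 1), 12(t^2 - 3)).
At (-2, -3): H = diag(54, 72).
Both eigenvalues are positive, so H is positive definite: a local minimum.

local minimum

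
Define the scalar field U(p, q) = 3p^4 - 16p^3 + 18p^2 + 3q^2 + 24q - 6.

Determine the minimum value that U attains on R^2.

-81

U(p,q) separates as A(p) + B(q) − 6, so its minimum is min A + min B − 6.
A'(p) = 12p(p - 3)(p - 1) vanishes at p ∈ {0, 1, 3}; B'(q) = 6q + 24 vanishes at q ∈ {-4}.
Local minima of A (where A''>0): A(0)=0, A(3)=-27. Local minima of B: B(-4)=-48.
So the global minimum of U is A(3) + B(-4) − 6 = -27 − 48 − 6 = -81, attained at (3, -4).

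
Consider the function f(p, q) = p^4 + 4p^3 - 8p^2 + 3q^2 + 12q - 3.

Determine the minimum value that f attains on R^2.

-143

f(p,q) separates as A(p) + B(q) − 3, so its minimum is min A + min B − 3.
A'(p) = 4p(p - 1)(p + 4) vanishes at p ∈ {-4, 0, 1}; B'(q) = 6q + 12 vanishes at q ∈ {-2}.
Local minima of A (where A''>0): A(-4)=-128, A(1)=-3. Local minima of B: B(-2)=-12.
So the global minimum of f is A(-4) + B(-2) − 3 = -128 − 12 − 3 = -143, attained at (-4, -2).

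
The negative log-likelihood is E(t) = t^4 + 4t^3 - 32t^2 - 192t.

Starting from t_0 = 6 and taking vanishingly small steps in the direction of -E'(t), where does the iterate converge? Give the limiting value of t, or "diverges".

E'(t) = 4(t - 4)(t + 3)(t + 4), so E'(6) = 720.
Gradient descent moves in the -E' direction, i.e. t is decreasing.
The nearest critical point in that direction is t = 4, where E'' = 224 > 0 (a local minimum). The iterate converges there.

4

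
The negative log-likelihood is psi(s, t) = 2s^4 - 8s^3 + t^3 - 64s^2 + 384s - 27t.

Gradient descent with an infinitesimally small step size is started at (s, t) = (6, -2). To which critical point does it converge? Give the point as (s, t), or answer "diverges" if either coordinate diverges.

psi is separable, so gradient descent decouples: s follows -∂psi/∂s, t follows -∂psi/∂t.
∂psi/∂s = 8(s - 4)(s - 3)(s + 4); at s=6 this is 480, so s decreases.
∂psi/∂t = 3(t - 3)(t + 3); at t=-2 this is -15, so t increases.
s converges to its nearest critical value 4 (a local min of the s-part); t converges to 3. The iterate converges to (4, 3).

(4, 3)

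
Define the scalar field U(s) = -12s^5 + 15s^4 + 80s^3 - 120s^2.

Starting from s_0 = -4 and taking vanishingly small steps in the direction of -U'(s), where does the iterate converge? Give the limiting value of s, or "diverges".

-2

U'(s) = -60s(s - 2)(s - 1)(s + 2), so U'(-4) = -14400.
Gradient descent moves in the -U' direction, i.e. s is increasing.
The nearest critical point in that direction is s = -2, where U'' = 1440 > 0 (a local minimum). The iterate converges there.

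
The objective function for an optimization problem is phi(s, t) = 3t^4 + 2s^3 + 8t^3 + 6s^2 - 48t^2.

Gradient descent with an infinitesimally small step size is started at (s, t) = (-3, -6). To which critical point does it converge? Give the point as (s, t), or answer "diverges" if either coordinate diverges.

phi is separable, so gradient descent decouples: s follows -∂phi/∂s, t follows -∂phi/∂t.
∂phi/∂s = 6s(s + 2); at s=-3 this is 18, so s decreases.
∂phi/∂t = 12t(t - 2)(t + 4); at t=-6 this is -1152, so t increases.
The s-coordinate has no critical point in that direction and runs off to infinity.

diverges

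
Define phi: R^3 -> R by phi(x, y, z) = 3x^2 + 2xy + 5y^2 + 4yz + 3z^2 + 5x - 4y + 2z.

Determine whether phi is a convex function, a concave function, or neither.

phi is quadratic, so its Hessian is the constant matrix H = [[6, 2, 0], [2, 10, 4], [0, 4, 6]].
Leading principal minors: 6, 56, 240.
All positive ⇒ H ≻ 0 ⇒ convex.

convex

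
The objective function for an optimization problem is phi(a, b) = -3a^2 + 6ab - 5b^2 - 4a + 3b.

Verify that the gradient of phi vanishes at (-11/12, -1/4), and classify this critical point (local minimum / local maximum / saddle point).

local maximum

∇phi = (-6a + 6b - 4, 6a - 10b + 3); substituting (-11/12, -1/4) gives ∇phi = (0, 0), so (-11/12, -1/4) is indeed a critical point.
The Hessian of phi is constant: H = [[-6, 6], [6, -10]].
det(H) = (-6)·(-10) − 6² = 24.
det(H) > 0 and tr(H) = -16 < 0, so H is negative definite and the point is a local maximum.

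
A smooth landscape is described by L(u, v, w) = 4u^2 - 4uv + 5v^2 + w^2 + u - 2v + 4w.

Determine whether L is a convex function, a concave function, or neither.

convex

L is quadratic, so its Hessian is the constant matrix H = [[8, -4, 0], [-4, 10, 0], [0, 0, 2]].
Leading principal minors: 8, 64, 128.
All positive ⇒ H ≻ 0 ⇒ convex.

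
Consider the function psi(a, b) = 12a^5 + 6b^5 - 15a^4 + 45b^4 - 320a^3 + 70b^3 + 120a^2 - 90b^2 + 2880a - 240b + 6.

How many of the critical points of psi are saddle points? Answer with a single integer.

psi separates as a function of a plus a function of b, so ∇psi=0 decouples.
∂psi/∂a = 60(a - 4)(a - 2)(a + 2)(a + 3) = 0 at a ∈ {-3, -2, 2, 4}; ∂psi/∂b = 30(b - 1)(b + 1)(b + 2)(b + 4) = 0 at b ∈ {-4, -2, -1, 1}.
The Hessian is diagonal: diag(psi_aa, psi_bb). Second derivatives: psi_aa(-3)=-2100, psi_aa(-2)=1440, psi_aa(2)=-2400, psi_aa(4)=5040; psi_bb(-4)=-900, psi_bb(-2)=180, psi_bb(-1)=-180, psi_bb(1)=900.
Saddle points occur where the two diagonal entries have opposite signs: (-3, -2), (-3, 1), (-2, -4), (-2, -1), (2, -2), (2, 1), (4, -4), (4, -1). Count: 8.

8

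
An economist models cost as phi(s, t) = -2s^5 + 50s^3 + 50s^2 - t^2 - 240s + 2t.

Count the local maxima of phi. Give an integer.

2

phi separates as a function of s plus a function of t, so ∇phi=0 decouples.
∂phi/∂s = -10(s - 4)(s - 1)(s + 2)(s + 3) = 0 at s ∈ {-3, -2, 1, 4}; ∂phi/∂t = -2(t - 1) = 0 at t ∈ {1}.
The Hessian is diagonal: diag(phi_ss, phi_tt). Second derivatives: phi_ss(-3)=280, phi_ss(-2)=-180, phi_ss(1)=360, phi_ss(4)=-1260; phi_tt(1)=-2.
Local maxima occur where both diagonal entries negative: (-2, 1), (4, 1). Count: 2.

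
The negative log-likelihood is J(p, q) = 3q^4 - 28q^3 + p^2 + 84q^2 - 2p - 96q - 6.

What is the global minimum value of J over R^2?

-71

J(p,q) separates as A(p) + B(q) − 6, so its minimum is min A + min B − 6.
A'(p) = 2p - 2 vanishes at p ∈ {1}; B'(q) = 12(q - 4)(q - 2)(q - 1) vanishes at q ∈ {1, 2, 4}.
Local minima of A (where A''>0): A(1)=-1. Local minima of B: B(1)=-37, B(4)=-64.
So the global minimum of J is A(1) + B(4) − 6 = -1 − 64 − 6 = -71, attained at (1, 4).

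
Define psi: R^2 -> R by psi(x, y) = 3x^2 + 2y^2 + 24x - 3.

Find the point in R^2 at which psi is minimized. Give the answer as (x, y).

psi(x,y) separates as P(x) + Q(y) − 3, so its minimum is min P + min Q − 3.
P'(x) = 6x + 24 vanishes at x ∈ {-4}; Q'(y) = 4y vanishes at y ∈ {0}.
Local minima of P (where P''>0): P(-4)=-48. Local minima of Q: Q(0)=0.
So the global minimum of psi is P(-4) + Q(0) − 3 = -48 + 0 − 3 = -51, attained at (-4, 0).

(-4, 0)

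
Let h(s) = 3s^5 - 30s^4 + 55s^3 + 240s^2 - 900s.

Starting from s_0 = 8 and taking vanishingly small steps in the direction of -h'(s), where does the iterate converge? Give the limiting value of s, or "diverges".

h'(s) = 15(s - 5)(s - 3)(s - 2)(s + 2), so h'(8) = 13500.
Gradient descent moves in the -h' direction, i.e. s is decreasing.
The nearest critical point in that direction is s = 5, where h'' = 630 > 0 (a local minimum). The iterate converges there.

5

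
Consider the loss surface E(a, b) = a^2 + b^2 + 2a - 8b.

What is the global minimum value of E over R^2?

E(a,b) separates as P(a) + Q(b), so its minimum is min P + min Q.
P'(a) = 2a + 2 vanishes at a ∈ {-1}; Q'(b) = 2b - 8 vanishes at b ∈ {4}.
Local minima of P (where P''>0): P(-1)=-1. Local minima of Q: Q(4)=-16.
So the global minimum of E is P(-1) + Q(4) = -1 − 16 = -17, attained at (-1, 4).

-17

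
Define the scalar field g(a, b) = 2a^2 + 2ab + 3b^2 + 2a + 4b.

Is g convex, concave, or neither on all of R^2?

g is quadratic, so its Hessian is the constant matrix H = [[4, 2], [2, 6]].
det(H) = 20, tr(H) = 10.
det(H) > 0 and tr(H) > 0, so H is positive definite everywhere: convex.

convex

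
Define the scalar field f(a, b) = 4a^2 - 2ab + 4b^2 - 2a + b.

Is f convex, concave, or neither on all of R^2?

convex

f is quadratic, so its Hessian is the constant matrix H = [[8, -2], [-2, 8]].
det(H) = 60, tr(H) = 16.
det(H) > 0 and tr(H) > 0, so H is positive definite everywhere: convex.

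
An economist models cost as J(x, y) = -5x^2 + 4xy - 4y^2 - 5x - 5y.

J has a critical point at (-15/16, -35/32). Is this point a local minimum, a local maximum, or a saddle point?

The Hessian of J is constant: H = [[-10, 4], [4, -8]].
det(H) = (-10)·(-8) − 4² = 64.
det(H) > 0 and tr(H) = -18 < 0, so H is negative definite and the point is a local maximum.

local maximum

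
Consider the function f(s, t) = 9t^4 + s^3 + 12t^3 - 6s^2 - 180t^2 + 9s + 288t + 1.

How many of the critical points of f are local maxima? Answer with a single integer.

f separates as a function of s plus a function of t, so ∇f=0 decouples.
∂f/∂s = 3(s - 3)(s - 1) = 0 at s ∈ {1, 3}; ∂f/∂t = 36(t - 2)(t - 1)(t + 4) = 0 at t ∈ {-4, 1, 2}.
The Hessian is diagonal: diag(f_ss, f_tt). Second derivatives: f_ss(1)=-6, f_ss(3)=6; f_tt(-4)=1080, f_tt(1)=-180, f_tt(2)=216.
Local maxima occur where both diagonal entries negative: (1, 1). Count: 1.

1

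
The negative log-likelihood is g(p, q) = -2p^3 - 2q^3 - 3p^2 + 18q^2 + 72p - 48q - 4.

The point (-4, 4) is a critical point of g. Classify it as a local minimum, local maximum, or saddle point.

The mixed partial ∂²g/∂p∂q is 0, so the Hessian at any point is diag(g_pp, g_qq) = diag(-6(2p + 1), 12(-q + 3)).
At (-4, 4): H = diag(42, -12).
The eigenvalues have opposite signs, so H is indefinite: a saddle point.

saddle point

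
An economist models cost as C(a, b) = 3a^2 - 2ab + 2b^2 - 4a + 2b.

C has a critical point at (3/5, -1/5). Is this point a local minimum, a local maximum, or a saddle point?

local minimum

The Hessian of C is constant: H = [[6, -2], [-2, 4]].
det(H) = 6·4 − (-2)² = 20.
det(H) > 0 and tr(H) = 10 > 0, so H is positive definite and the point is a local minimum.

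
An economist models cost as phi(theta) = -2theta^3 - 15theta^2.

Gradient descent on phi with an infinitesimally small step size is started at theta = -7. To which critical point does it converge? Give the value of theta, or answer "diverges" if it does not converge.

-5

phi'(theta) = -6theta(theta + 5), so phi'(-7) = -84.
Gradient descent moves in the -phi' direction, i.e. theta is increasing.
The nearest critical point in that direction is theta = -5, where phi'' = 30 > 0 (a local minimum). The iterate converges there.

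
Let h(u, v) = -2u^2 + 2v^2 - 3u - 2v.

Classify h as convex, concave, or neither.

neither

h is quadratic, so its Hessian is the constant matrix H = [[-4, 0], [0, 4]].
det(H) = -16, tr(H) = 0.
det(H) < 0, so H is indefinite: neither convex nor concave.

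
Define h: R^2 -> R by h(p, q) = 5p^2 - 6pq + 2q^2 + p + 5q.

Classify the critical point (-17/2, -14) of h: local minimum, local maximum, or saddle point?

local minimum

The Hessian of h is constant: H = [[10, -6], [-6, 4]].
det(H) = 10·4 − (-6)² = 4.
det(H) > 0 and tr(H) = 14 > 0, so H is positive definite and the point is a local minimum.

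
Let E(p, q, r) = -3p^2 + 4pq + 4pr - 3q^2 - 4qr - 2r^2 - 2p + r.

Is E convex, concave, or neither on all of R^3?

concave

E is quadratic, so its Hessian is the constant matrix H = [[-6, 4, 4], [4, -6, -4], [4, -4, -4]].
Leading principal minors: -6, 20, -16.
Signs alternate −, +, − ⇒ H ≺ 0 ⇒ concave.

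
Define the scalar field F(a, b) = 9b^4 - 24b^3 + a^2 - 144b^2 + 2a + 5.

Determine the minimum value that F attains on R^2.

F(a,b) separates as P(a) + Q(b) + 5, so its minimum is min P + min Q + 5.
P'(a) = 2a + 2 vanishes at a ∈ {-1}; Q'(b) = 36b(b - 4)(b + 2) vanishes at b ∈ {-2, 0, 4}.
Local minima of P (where P''>0): P(-1)=-1. Local minima of Q: Q(-2)=-240, Q(4)=-1536.
So the global minimum of F is P(-1) + Q(4) + 5 = -1 − 1536 + 5 = -1532, attained at (-1, 4).

-1532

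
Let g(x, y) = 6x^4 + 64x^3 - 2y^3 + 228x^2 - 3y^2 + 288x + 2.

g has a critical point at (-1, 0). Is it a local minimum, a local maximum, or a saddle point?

The mixed partial ∂²g/∂x∂y is 0, so the Hessian at any point is diag(g_xx, g_yy) = diag(24(3x^2 + 16x + 19), -6(2y + 1)).
At (-1, 0): H = diag(144, -6).
The eigenvalues have opposite signs, so H is indefinite: a saddle point.

saddle point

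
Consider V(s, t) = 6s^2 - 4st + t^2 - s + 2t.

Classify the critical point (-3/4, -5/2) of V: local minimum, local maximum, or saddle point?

local minimum

The Hessian of V is constant: H = [[12, -4], [-4, 2]].
det(H) = 12·2 − (-4)² = 8.
det(H) > 0 and tr(H) = 14 > 0, so H is positive definite and the point is a local minimum.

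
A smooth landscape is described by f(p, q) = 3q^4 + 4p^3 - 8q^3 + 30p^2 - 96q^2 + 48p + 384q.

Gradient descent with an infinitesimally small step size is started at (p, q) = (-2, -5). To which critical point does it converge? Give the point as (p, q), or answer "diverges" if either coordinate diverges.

f is separable, so gradient descent decouples: p follows -∂f/∂p, q follows -∂f/∂q.
∂f/∂p = 12(p + 1)(p + 4); at p=-2 this is -24, so p increases.
∂f/∂q = 12(q - 4)(q - 2)(q + 4); at q=-5 this is -756, so q increases.
p converges to its nearest critical value -1 (a local min of the p-part); q converges to -4. The iterate converges to (-1, -4).

(-1, -4)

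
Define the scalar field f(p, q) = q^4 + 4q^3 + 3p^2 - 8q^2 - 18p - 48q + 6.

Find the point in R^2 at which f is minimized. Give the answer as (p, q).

(3, 2)

f(p,q) separates as A(p) + B(q) + 6, so its minimum is min A + min B + 6.
A'(p) = 6p - 18 vanishes at p ∈ {3}; B'(q) = 4(q - 2)(q + 2)(q + 3) vanishes at q ∈ {-3, -2, 2}.
Local minima of A (where A''>0): A(3)=-27. Local minima of B: B(-3)=45, B(2)=-80.
So the global minimum of f is A(3) + B(2) + 6 = -27 − 80 + 6 = -101, attained at (3, 2).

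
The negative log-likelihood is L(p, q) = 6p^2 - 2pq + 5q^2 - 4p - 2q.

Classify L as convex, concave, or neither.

convex

L is quadratic, so its Hessian is the constant matrix H = [[12, -2], [-2, 10]].
det(H) = 116, tr(H) = 22.
det(H) > 0 and tr(H) > 0, so H is positive definite everywhere: convex.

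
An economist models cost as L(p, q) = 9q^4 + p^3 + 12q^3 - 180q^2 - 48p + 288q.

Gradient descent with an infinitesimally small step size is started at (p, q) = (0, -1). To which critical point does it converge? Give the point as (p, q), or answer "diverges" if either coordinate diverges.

L is separable, so gradient descent decouples: p follows -∂L/∂p, q follows -∂L/∂q.
∂L/∂p = 3(p - 4)(p + 4); at p=0 this is -48, so p increases.
∂L/∂q = 36(q - 2)(q - 1)(q + 4); at q=-1 this is 648, so q decreases.
p converges to its nearest critical value 4 (a local min of the p-part); q converges to -4. The iterate converges to (4, -4).

(4, -4)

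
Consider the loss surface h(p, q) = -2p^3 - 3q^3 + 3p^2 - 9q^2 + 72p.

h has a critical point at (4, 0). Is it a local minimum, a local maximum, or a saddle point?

The mixed partial ∂²h/∂p∂q is 0, so the Hessian at any point is diag(h_pp, h_qq) = diag(6(-2p + 1), -18(q + 1)).
At (4, 0): H = diag(-42, -18).
Both eigenvalues are negative, so H is negative definite: a local maximum.

local maximum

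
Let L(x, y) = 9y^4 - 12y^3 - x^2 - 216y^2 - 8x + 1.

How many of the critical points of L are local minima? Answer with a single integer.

0

L separates as a function of x plus a function of y, so ∇L=0 decouples.
∂L/∂x = -2(x + 4) = 0 at x ∈ {-4}; ∂L/∂y = 36y(y - 4)(y + 3) = 0 at y ∈ {-3, 0, 4}.
The Hessian is diagonal: diag(L_xx, L_yy). Second derivatives: L_xx(-4)=-2; L_yy(-3)=756, L_yy(0)=-432, L_yy(4)=1008.
Local minima occur where both diagonal entries positive: none. Count: 0.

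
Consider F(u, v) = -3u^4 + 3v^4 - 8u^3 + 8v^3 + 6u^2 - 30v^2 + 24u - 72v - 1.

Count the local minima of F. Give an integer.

2

F separates as a function of u plus a function of v, so ∇F=0 decouples.
∂F/∂u = -12(u - 1)(u + 1)(u + 2) = 0 at u ∈ {-2, -1, 1}; ∂F/∂v = 12(v - 2)(v + 1)(v + 3) = 0 at v ∈ {-3, -1, 2}.
The Hessian is diagonal: diag(F_uu, F_vv). Second derivatives: F_uu(-2)=-36, F_uu(-1)=24, F_uu(1)=-72; F_vv(-3)=120, F_vv(-1)=-72, F_vv(2)=180.
Local minima occur where both diagonal entries positive: (-1, -3), (-1, 2). Count: 2.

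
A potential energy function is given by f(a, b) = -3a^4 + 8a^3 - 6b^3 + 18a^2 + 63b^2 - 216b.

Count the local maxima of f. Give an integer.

f separates as a function of a plus a function of b, so ∇f=0 decouples.
∂f/∂a = -12a(a - 3)(a + 1) = 0 at a ∈ {-1, 0, 3}; ∂f/∂b = -18(b - 4)(b - 3) = 0 at b ∈ {3, 4}.
The Hessian is diagonal: diag(f_aa, f_bb). Second derivatives: f_aa(-1)=-48, f_aa(0)=36, f_aa(3)=-144; f_bb(3)=18, f_bb(4)=-18.
Local maxima occur where both diagonal entries negative: (-1, 4), (3, 4). Count: 2.

2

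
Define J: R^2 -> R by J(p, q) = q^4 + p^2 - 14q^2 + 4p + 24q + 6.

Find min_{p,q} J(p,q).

-115

J(p,q) separates as A(p) + B(q) + 6, so its minimum is min A + min B + 6.
A'(p) = 2p + 4 vanishes at p ∈ {-2}; B'(q) = 4(q - 2)(q - 1)(q + 3) vanishes at q ∈ {-3, 1, 2}.
Local minima of A (where A''>0): A(-2)=-4. Local minima of B: B(-3)=-117, B(2)=8.
So the global minimum of J is A(-2) + B(-3) + 6 = -4 − 117 + 6 = -115, attained at (-2, -3).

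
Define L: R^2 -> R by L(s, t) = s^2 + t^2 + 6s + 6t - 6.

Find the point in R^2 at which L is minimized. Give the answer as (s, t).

(-3, -3)

L(s,t) separates as P(s) + Q(t) − 6, so its minimum is min P + min Q − 6.
P'(s) = 2s + 6 vanishes at s ∈ {-3}; Q'(t) = 2(t + 3) vanishes at t ∈ {-3}.
Local minima of P (where P''>0): P(-3)=-9. Local minima of Q: Q(-3)=-9.
So the global minimum of L is P(-3) + Q(-3) − 6 = -9 − 9 − 6 = -24, attained at (-3, -3).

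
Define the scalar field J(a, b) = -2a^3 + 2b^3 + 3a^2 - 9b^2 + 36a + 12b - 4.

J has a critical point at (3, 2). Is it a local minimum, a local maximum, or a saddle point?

saddle point

The mixed partial ∂²J/∂a∂b is 0, so the Hessian at any point is diag(J_aa, J_bb) = diag(6(-2a + 1), 6(2b - 3)).
At (3, 2): H = diag(-30, 6).
The eigenvalues have opposite signs, so H is indefinite: a saddle point.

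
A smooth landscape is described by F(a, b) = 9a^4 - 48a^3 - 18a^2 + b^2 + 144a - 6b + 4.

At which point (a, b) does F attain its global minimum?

(4, 3)

F(a,b) separates as P(a) + Q(b) + 4, so its minimum is min P + min Q + 4.
P'(a) = 36(a - 4)(a - 1)(a + 1) vanishes at a ∈ {-1, 1, 4}; Q'(b) = 2b - 6 vanishes at b ∈ {3}.
Local minima of P (where P''>0): P(-1)=-105, P(4)=-480. Local minima of Q: Q(3)=-9.
So the global minimum of F is P(4) + Q(3) + 4 = -480 − 9 + 4 = -485, attained at (4, 3).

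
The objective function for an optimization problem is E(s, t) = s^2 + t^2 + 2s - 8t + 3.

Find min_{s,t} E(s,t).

E(s,t) separates as P(s) + Q(t) + 3, so its minimum is min P + min Q + 3.
P'(s) = 2s + 2 vanishes at s ∈ {-1}; Q'(t) = 2(t - 4) vanishes at t ∈ {4}.
Local minima of P (where P''>0): P(-1)=-1. Local minima of Q: Q(4)=-16.
So the global minimum of E is P(-1) + Q(4) + 3 = -1 − 16 + 3 = -14, attained at (-1, 4).

-14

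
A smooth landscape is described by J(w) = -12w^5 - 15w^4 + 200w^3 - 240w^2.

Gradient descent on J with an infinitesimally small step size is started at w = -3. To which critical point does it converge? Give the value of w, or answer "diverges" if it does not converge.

J'(w) = -60w(w - 2)(w - 1)(w + 4), so J'(-3) = 3600.
Gradient descent moves in the -J' direction, i.e. w is decreasing.
The nearest critical point in that direction is w = -4, where J'' = 7200 > 0 (a local minimum). The iterate converges there.

-4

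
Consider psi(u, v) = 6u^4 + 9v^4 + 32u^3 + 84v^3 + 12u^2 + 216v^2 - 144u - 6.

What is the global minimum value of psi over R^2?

psi(u,v) separates as P(u) + Q(v) − 6, so its minimum is min P + min Q − 6.
P'(u) = 24(u - 1)(u + 2)(u + 3) vanishes at u ∈ {-3, -2, 1}; Q'(v) = 36v(v + 3)(v + 4) vanishes at v ∈ {-4, -3, 0}.
Local minima of P (where P''>0): P(-3)=162, P(1)=-94. Local minima of Q: Q(-4)=384, Q(0)=0.
So the global minimum of psi is P(1) + Q(0) − 6 = -94 + 0 − 6 = -100, attained at (1, 0).

-100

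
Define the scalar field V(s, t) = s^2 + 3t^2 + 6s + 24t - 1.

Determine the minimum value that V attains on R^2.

-58

V(s,t) separates as P(s) + Q(t) − 1, so its minimum is min P + min Q − 1.
P'(s) = 2s + 6 vanishes at s ∈ {-3}; Q'(t) = 6(t + 4) vanishes at t ∈ {-4}.
Local minima of P (where P''>0): P(-3)=-9. Local minima of Q: Q(-4)=-48.
So the global minimum of V is P(-3) + Q(-4) − 1 = -9 − 48 − 1 = -58, attained at (-3, -4).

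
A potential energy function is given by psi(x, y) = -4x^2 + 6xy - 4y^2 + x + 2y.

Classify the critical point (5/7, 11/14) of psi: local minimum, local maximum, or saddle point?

local maximum

The Hessian of psi is constant: H = [[-8, 6], [6, -8]].
det(H) = (-8)·(-8) − 6² = 28.
det(H) > 0 and tr(H) = -16 < 0, so H is negative definite and the point is a local maximum.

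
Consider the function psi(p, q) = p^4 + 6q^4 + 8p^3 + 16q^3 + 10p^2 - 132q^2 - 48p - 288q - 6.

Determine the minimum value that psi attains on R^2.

psi(p,q) separates as A(p) + B(q) − 6, so its minimum is min A + min B − 6.
A'(p) = 4(p - 1)(p + 3)(p + 4) vanishes at p ∈ {-4, -3, 1}; B'(q) = 24(q - 3)(q + 1)(q + 4) vanishes at q ∈ {-4, -1, 3}.
Local minima of A (where A''>0): A(-4)=96, A(1)=-29. Local minima of B: B(-4)=-448, B(3)=-1134.
So the global minimum of psi is A(1) + B(3) − 6 = -29 − 1134 − 6 = -1169, attained at (1, 3).

-1169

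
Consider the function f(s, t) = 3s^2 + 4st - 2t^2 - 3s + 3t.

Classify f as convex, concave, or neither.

f is quadratic, so its Hessian is the constant matrix H = [[6, 4], [4, -4]].
det(H) = -40, tr(H) = 2.
det(H) < 0, so H is indefinite: neither convex nor concave.

neither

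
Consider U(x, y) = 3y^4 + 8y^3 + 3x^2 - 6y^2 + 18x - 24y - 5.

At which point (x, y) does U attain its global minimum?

U(x,y) separates as P(x) + Q(y) − 5, so its minimum is min P + min Q − 5.
P'(x) = 6x + 18 vanishes at x ∈ {-3}; Q'(y) = 12(y - 1)(y + 1)(y + 2) vanishes at y ∈ {-2, -1, 1}.
Local minima of P (where P''>0): P(-3)=-27. Local minima of Q: Q(-2)=8, Q(1)=-19.
So the global minimum of U is P(-3) + Q(1) − 5 = -27 − 19 − 5 = -51, attained at (-3, 1).

(-3, 1)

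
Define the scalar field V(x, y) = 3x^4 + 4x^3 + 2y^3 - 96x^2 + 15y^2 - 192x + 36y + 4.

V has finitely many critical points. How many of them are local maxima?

V separates as a function of x plus a function of y, so ∇V=0 decouples.
∂V/∂x = 12(x - 4)(x + 1)(x + 4) = 0 at x ∈ {-4, -1, 4}; ∂V/∂y = 6(y + 2)(y + 3) = 0 at y ∈ {-3, -2}.
The Hessian is diagonal: diag(V_xx, V_yy). Second derivatives: V_xx(-4)=288, V_xx(-1)=-180, V_xx(4)=480; V_yy(-3)=-6, V_yy(-2)=6.
Local maxima occur where both diagonal entries negative: (-1, -3). Count: 1.

1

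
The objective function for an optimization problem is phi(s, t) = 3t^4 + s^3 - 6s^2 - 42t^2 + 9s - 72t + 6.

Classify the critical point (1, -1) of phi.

The mixed partial ∂²phi/∂s∂t is 0, so the Hessian at any point is diag(phi_ss, phi_tt) = diag(6(s - 2), 12(3t^2 - 7)).
At (1, -1): H = diag(-6, -48).
Both eigenvalues are negative, so H is negative definite: a local maximum.

local maximum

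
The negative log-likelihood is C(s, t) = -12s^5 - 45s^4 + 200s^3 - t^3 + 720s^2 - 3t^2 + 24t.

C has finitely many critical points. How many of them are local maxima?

2

C separates as a function of s plus a function of t, so ∇C=0 decouples.
∂C/∂s = -60s(s - 3)(s + 2)(s + 4) = 0 at s ∈ {-4, -2, 0, 3}; ∂C/∂t = -3(t - 2)(t + 4) = 0 at t ∈ {-4, 2}.
The Hessian is diagonal: diag(C_ss, C_tt). Second derivatives: C_ss(-4)=3360, C_ss(-2)=-1200, C_ss(0)=1440, C_ss(3)=-6300; C_tt(-4)=18, C_tt(2)=-18.
Local maxima occur where both diagonal entries negative: (-2, 2), (3, 2). Count: 2.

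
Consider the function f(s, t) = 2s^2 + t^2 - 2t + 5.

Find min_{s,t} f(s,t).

f(s,t) separates as P(s) + Q(t) + 5, so its minimum is min P + min Q + 5.
P'(s) = 4s vanishes at s ∈ {0}; Q'(t) = 2(t - 1) vanishes at t ∈ {1}.
Local minima of P (where P''>0): P(0)=0. Local minima of Q: Q(1)=-1.
So the global minimum of f is P(0) + Q(1) + 5 = 0 − 1 + 5 = 4, attained at (0, 1).

4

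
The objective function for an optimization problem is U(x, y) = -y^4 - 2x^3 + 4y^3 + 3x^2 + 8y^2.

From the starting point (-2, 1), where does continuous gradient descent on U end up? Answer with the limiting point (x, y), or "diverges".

(0, 0)

U is separable, so gradient descent decouples: x follows -∂U/∂x, y follows -∂U/∂y.
∂U/∂x = -6x(x - 1); at x=-2 this is -36, so x increases.
∂U/∂y = -4y(y - 4)(y + 1); at y=1 this is 24, so y decreases.
x converges to its nearest critical value 0 (a local min of the x-part); y converges to 0. The iterate converges to (0, 0).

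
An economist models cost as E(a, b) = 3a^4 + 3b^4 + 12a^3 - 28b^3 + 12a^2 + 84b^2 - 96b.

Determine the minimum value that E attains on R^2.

E(a,b) separates as P(a) + Q(b), so its minimum is min P + min Q.
P'(a) = 12a(a + 1)(a + 2) vanishes at a ∈ {-2, -1, 0}; Q'(b) = 12(b - 4)(b - 2)(b - 1) vanishes at b ∈ {1, 2, 4}.
Local minima of P (where P''>0): P(-2)=0, P(0)=0. Local minima of Q: Q(1)=-37, Q(4)=-64.
So the global minimum of E is P(-2) + Q(4) = 0 − 64 = -64, attained at (-2, 4).

-64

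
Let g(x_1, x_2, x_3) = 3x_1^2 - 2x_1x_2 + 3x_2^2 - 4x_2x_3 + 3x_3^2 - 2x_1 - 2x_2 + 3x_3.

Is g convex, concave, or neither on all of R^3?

g is quadratic, so its Hessian is the constant matrix H = [[6, -2, 0], [-2, 6, -4], [0, -4, 6]].
Leading principal minors: 6, 32, 96.
All positive ⇒ H ≻ 0 ⇒ convex.

convex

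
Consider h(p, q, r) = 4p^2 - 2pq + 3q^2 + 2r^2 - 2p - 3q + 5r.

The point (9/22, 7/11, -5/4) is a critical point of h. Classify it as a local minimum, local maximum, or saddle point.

The Hessian is constant: H = [[8, -2, 0], [-2, 6, 0], [0, 0, 4]].
Leading principal minors: Δ₁ = 8, Δ₂ = 44, Δ₃ = 176.
All leading minors are positive, so H is positive definite: a local minimum.

local minimum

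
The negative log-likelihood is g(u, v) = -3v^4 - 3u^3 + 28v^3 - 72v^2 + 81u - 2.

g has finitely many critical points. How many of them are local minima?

1

g separates as a function of u plus a function of v, so ∇g=0 decouples.
∂g/∂u = -9(u - 3)(u + 3) = 0 at u ∈ {-3, 3}; ∂g/∂v = -12v(v - 4)(v - 3) = 0 at v ∈ {0, 3, 4}.
The Hessian is diagonal: diag(g_uu, g_vv). Second derivatives: g_uu(-3)=54, g_uu(3)=-54; g_vv(0)=-144, g_vv(3)=36, g_vv(4)=-48.
Local minima occur where both diagonal entries positive: (-3, 3). Count: 1.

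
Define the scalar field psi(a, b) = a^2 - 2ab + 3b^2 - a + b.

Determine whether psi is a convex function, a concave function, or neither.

convex

psi is quadratic, so its Hessian is the constant matrix H = [[2, -2], [-2, 6]].
det(H) = 8, tr(H) = 8.
det(H) > 0 and tr(H) > 0, so H is positive definite everywhere: convex.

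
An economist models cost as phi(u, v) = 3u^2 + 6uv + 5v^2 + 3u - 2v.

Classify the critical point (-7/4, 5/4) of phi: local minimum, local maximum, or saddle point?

The Hessian of phi is constant: H = [[6, 6], [6, 10]].
det(H) = 6·10 − 6² = 24.
det(H) > 0 and tr(H) = 16 > 0, so H is positive definite and the point is a local minimum.

local minimum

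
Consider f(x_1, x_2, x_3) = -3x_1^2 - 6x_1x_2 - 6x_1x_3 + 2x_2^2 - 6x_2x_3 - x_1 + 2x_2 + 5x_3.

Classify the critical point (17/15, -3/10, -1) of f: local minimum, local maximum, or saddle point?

The Hessian is constant: H = [[-6, -6, -6], [-6, 4, -6], [-6, -6, 0]].
Leading principal minors: Δ₁ = -6, Δ₂ = -60, Δ₃ = -360.
The minors fit neither the all-positive nor the alternating-sign pattern, so H is indefinite: a saddle point.

saddle point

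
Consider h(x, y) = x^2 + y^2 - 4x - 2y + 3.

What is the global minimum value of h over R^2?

-2

h(x,y) separates as P(x) + Q(y) + 3, so its minimum is min P + min Q + 3.
P'(x) = 2x - 4 vanishes at x ∈ {2}; Q'(y) = 2y - 2 vanishes at y ∈ {1}.
Local minima of P (where P''>0): P(2)=-4. Local minima of Q: Q(1)=-1.
So the global minimum of h is P(2) + Q(1) + 3 = -4 − 1 + 3 = -2, attained at (2, 1).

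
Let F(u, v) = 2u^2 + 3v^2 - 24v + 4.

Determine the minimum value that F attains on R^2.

-44

F(u,v) separates as P(u) + Q(v) + 4, so its minimum is min P + min Q + 4.
P'(u) = 4u vanishes at u ∈ {0}; Q'(v) = 6v - 24 vanishes at v ∈ {4}.
Local minima of P (where P''>0): P(0)=0. Local minima of Q: Q(4)=-48.
So the global minimum of F is P(0) + Q(4) + 4 = 0 − 48 + 4 = -44, attained at (0, 4).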